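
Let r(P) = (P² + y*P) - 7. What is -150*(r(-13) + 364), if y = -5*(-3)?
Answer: -49650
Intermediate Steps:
y = 15
r(P) = -7 + P² + 15*P (r(P) = (P² + 15*P) - 7 = -7 + P² + 15*P)
-150*(r(-13) + 364) = -150*((-7 + (-13)² + 15*(-13)) + 364) = -150*((-7 + 169 - 195) + 364) = -150*(-33 + 364) = -150*331 = -49650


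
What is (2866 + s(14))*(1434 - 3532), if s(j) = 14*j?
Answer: -6424076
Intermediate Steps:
(2866 + s(14))*(1434 - 3532) = (2866 + 14*14)*(1434 - 3532) = (2866 + 196)*(-2098) = 3062*(-2098) = -6424076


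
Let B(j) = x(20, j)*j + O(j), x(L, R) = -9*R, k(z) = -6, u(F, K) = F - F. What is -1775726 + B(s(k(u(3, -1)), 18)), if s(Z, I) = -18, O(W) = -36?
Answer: -1778678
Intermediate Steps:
u(F, K) = 0
B(j) = -36 - 9*j² (B(j) = (-9*j)*j - 36 = -9*j² - 36 = -36 - 9*j²)
-1775726 + B(s(k(u(3, -1)), 18)) = -1775726 + (-36 - 9*(-18)²) = -1775726 + (-36 - 9*324) = -1775726 + (-36 - 2916) = -1775726 - 2952 = -1778678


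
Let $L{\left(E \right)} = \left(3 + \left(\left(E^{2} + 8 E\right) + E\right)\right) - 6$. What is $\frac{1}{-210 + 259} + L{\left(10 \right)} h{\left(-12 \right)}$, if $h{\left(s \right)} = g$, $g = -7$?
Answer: $- \frac{64140}{49} \approx -1309.0$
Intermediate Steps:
$h{\left(s \right)} = -7$
$L{\left(E \right)} = -3 + E^{2} + 9 E$ ($L{\left(E \right)} = \left(3 + \left(E^{2} + 9 E\right)\right) - 6 = \left(3 + E^{2} + 9 E\right) - 6 = -3 + E^{2} + 9 E$)
$\frac{1}{-210 + 259} + L{\left(10 \right)} h{\left(-12 \right)} = \frac{1}{-210 + 259} + \left(-3 + 10^{2} + 9 \cdot 10\right) \left(-7\right) = \frac{1}{49} + \left(-3 + 100 + 90\right) \left(-7\right) = \frac{1}{49} + 187 \left(-7\right) = \frac{1}{49} - 1309 = - \frac{64140}{49}$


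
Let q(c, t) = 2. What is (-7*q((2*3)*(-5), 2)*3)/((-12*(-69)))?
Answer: -7/138 ≈ -0.050725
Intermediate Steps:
(-7*q((2*3)*(-5), 2)*3)/((-12*(-69))) = (-7*2*3)/((-12*(-69))) = -14*3/828 = -42*1/828 = -7/138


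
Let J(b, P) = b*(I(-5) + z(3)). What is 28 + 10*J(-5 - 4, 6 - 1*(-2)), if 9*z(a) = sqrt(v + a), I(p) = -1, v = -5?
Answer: 118 - 10*I*sqrt(2) ≈ 118.0 - 14.142*I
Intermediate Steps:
z(a) = sqrt(-5 + a)/9
J(b, P) = b*(-1 + I*sqrt(2)/9) (J(b, P) = b*(-1 + sqrt(-5 + 3)/9) = b*(-1 + sqrt(-2)/9) = b*(-1 + (I*sqrt(2))/9) = b*(-1 + I*sqrt(2)/9))
28 + 10*J(-5 - 4, 6 - 1*(-2)) = 28 + 10*((-5 - 4)*(-9 + I*sqrt(2))/9) = 28 + 10*((1/9)*(-9)*(-9 + I*sqrt(2))) = 28 + 10*(9 - I*sqrt(2)) = 28 + (90 - 10*I*sqrt(2)) = 118 - 10*I*sqrt(2)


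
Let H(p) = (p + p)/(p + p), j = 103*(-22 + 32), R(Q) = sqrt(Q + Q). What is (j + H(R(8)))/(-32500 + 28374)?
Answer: -1031/4126 ≈ -0.24988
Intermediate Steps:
R(Q) = sqrt(2)*sqrt(Q) (R(Q) = sqrt(2*Q) = sqrt(2)*sqrt(Q))
j = 1030 (j = 103*10 = 1030)
H(p) = 1 (H(p) = (2*p)/((2*p)) = (2*p)*(1/(2*p)) = 1)
(j + H(R(8)))/(-32500 + 28374) = (1030 + 1)/(-32500 + 28374) = 1031/(-4126) = 1031*(-1/4126) = -1031/4126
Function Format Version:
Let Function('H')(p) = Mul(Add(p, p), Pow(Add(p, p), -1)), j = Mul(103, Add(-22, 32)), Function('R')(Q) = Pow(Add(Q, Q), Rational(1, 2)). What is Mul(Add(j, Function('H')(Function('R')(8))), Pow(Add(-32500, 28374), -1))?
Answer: Rational(-1031, 4126) ≈ -0.24988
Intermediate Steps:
Function('R')(Q) = Mul(Pow(2, Rational(1, 2)), Pow(Q, Rational(1, 2))) (Function('R')(Q) = Pow(Mul(2, Q), Rational(1, 2)) = Mul(Pow(2, Rational(1, 2)), Pow(Q, Rational(1, 2))))
j = 1030 (j = Mul(103, 10) = 1030)
Function('H')(p) = 1 (Function('H')(p) = Mul(Mul(2, p), Pow(Mul(2, p), -1)) = Mul(Mul(2, p), Mul(Rational(1, 2), Pow(p, -1))) = 1)
Mul(Add(j, Function('H')(Function('R')(8))), Pow(Add(-32500, 28374), -1)) = Mul(Add(1030, 1), Pow(Add(-32500, 28374), -1)) = Mul(1031, Pow(-4126, -1)) = Mul(1031, Rational(-1, 4126)) = Rational(-1031, 4126)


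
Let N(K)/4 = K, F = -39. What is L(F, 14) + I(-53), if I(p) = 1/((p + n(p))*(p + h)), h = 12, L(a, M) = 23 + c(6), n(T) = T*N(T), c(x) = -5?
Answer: 8253053/458503 ≈ 18.000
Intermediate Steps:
N(K) = 4*K
n(T) = 4*T² (n(T) = T*(4*T) = 4*T²)
L(a, M) = 18 (L(a, M) = 23 - 5 = 18)
I(p) = 1/((12 + p)*(p + 4*p²)) (I(p) = 1/((p + 4*p²)*(p + 12)) = 1/((p + 4*p²)*(12 + p)) = 1/((12 + p)*(p + 4*p²)))
L(F, 14) + I(-53) = 18 + 1/((-53)*(12 + 4*(-53)² + 49*(-53))) = 18 - 1/(53*(12 + 4*2809 - 2597)) = 18 - 1/(53*(12 + 11236 - 2597)) = 18 - 1/53/8651 = 18 - 1/53*1/8651 = 18 - 1/458503 = 8253053/458503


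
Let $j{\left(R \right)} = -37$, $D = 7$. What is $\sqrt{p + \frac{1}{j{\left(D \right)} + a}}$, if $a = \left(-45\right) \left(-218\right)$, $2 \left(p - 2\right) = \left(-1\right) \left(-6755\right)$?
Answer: $\frac{\sqrt{1291124888114}}{19546} \approx 58.133$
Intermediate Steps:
$p = \frac{6759}{2}$ ($p = 2 + \frac{\left(-1\right) \left(-6755\right)}{2} = 2 + \frac{1}{2} \cdot 6755 = 2 + \frac{6755}{2} = \frac{6759}{2} \approx 3379.5$)
$a = 9810$
$\sqrt{p + \frac{1}{j{\left(D \right)} + a}} = \sqrt{\frac{6759}{2} + \frac{1}{-37 + 9810}} = \sqrt{\frac{6759}{2} + \frac{1}{9773}} = \sqrt{\frac{66055709}{19546}} = \frac{\sqrt{1291124888114}}{19546}$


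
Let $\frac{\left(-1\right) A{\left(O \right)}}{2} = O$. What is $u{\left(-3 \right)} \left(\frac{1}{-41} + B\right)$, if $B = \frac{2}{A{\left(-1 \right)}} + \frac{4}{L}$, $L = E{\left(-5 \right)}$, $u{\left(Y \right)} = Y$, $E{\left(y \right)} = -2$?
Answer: $\frac{126}{41} \approx 3.0732$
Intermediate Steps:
$A{\left(O \right)} = - 2 O$
$L = -2$
$B = -1$ ($B = \frac{2}{\left(-2\right) \left(-1\right)} + \frac{4}{-2} = \frac{2}{2} + 4 \left(- \frac{1}{2}\right) = 2 \cdot \frac{1}{2} - 2 = 1 - 2 = -1$)
$u{\left(-3 \right)} \left(\frac{1}{-41} + B\right) = - 3 \left(\frac{1}{-41} - 1\right) = - 3 \left(- \frac{1}{41} - 1\right) = \left(-3\right) \left(- \frac{42}{41}\right) = \frac{126}{41}$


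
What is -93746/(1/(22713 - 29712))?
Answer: 656128254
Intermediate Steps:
-93746/(1/(22713 - 29712)) = -93746/(1/(-6999)) = -93746/(-1/6999) = -93746*(-6999) = 656128254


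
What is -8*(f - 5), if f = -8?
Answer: 104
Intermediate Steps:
-8*(f - 5) = -8*(-8 - 5) = -8*(-13) = 104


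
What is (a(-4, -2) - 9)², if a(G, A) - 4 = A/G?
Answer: 81/4 ≈ 20.250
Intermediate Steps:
a(G, A) = 4 + A/G
(a(-4, -2) - 9)² = ((4 - 2/(-4)) - 9)² = ((4 - 2*(-¼)) - 9)² = ((4 + ½) - 9)² = (9/2 - 9)² = (-9/2)² = 81/4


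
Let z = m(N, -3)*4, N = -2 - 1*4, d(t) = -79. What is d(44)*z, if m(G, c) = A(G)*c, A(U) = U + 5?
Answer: -948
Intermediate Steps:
N = -6 (N = -2 - 4 = -6)
A(U) = 5 + U
m(G, c) = c*(5 + G) (m(G, c) = (5 + G)*c = c*(5 + G))
z = 12 (z = -3*(5 - 6)*4 = -3*(-1)*4 = 3*4 = 12)
d(44)*z = -79*12 = -948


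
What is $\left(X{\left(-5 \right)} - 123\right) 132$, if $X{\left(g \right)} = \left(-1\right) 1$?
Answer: $-16368$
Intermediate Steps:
$X{\left(g \right)} = -1$
$\left(X{\left(-5 \right)} - 123\right) 132 = \left(-1 - 123\right) 132 = \left(-124\right) 132 = -16368$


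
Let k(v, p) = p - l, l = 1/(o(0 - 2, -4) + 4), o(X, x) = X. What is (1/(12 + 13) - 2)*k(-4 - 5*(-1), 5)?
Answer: -441/50 ≈ -8.8200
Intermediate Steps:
l = 1/2 (l = 1/((0 - 2) + 4) = 1/(-2 + 4) = 1/2 ≈ 0.50000)
k(v, p) = -1/2 + p (k(v, p) = p - 1*1/2 = p - 1/2 = -1/2 + p)
(1/(12 + 13) - 2)*k(-4 - 5*(-1), 5) = (1/(12 + 13) - 2)*(-1/2 + 5) = (1/25 - 2)*(9/2) = -49/25*9/2 = -441/50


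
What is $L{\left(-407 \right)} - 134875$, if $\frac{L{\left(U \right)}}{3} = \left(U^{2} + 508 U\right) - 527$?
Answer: $-259777$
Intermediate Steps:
$L{\left(U \right)} = -1581 + 3 U^{2} + 1524 U$ ($L{\left(U \right)} = 3 \left(\left(U^{2} + 508 U\right) - 527\right) = 3 \left(-527 + U^{2} + 508 U\right) = -1581 + 3 U^{2} + 1524 U$)
$L{\left(-407 \right)} - 134875 = \left(-1581 + 3 \left(-407\right)^{2} + 1524 \left(-407\right)\right) - 134875 = \left(-1581 + 3 \cdot 165649 - 620268\right) - 134875 = \left(-1581 + 496947 - 620268\right) - 134875 = -124902 - 134875 = -259777$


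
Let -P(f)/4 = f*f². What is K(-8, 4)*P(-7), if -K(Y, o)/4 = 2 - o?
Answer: 10976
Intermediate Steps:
K(Y, o) = -8 + 4*o (K(Y, o) = -4*(2 - o) = -8 + 4*o)
P(f) = -4*f³ (P(f) = -4*f*f² = -4*f³)
K(-8, 4)*P(-7) = (-8 + 4*4)*(-4*(-7)³) = (-8 + 16)*(-4*(-343)) = 8*1372 = 10976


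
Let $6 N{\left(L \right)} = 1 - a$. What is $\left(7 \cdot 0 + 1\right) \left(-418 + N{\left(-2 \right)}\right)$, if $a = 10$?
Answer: $- \frac{839}{2} \approx -419.5$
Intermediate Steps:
$N{\left(L \right)} = - \frac{3}{2}$ ($N{\left(L \right)} = \frac{1 - 10}{6} = \frac{1}{6} \left(-9\right) = - \frac{3}{2}$)
$\left(7 \cdot 0 + 1\right) \left(-418 + N{\left(-2 \right)}\right) = \left(7 \cdot 0 + 1\right) \left(-418 - \frac{3}{2}\right) = \left(0 + 1\right) \left(- \frac{839}{2}\right) = 1 \left(- \frac{839}{2}\right) = - \frac{839}{2}$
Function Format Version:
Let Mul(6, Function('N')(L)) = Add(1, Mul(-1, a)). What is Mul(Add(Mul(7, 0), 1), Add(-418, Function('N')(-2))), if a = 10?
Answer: Rational(-839, 2) ≈ -419.50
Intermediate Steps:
Function('N')(L) = Rational(-3, 2) (Function('N')(L) = Mul(Rational(1, 6), Add(1, Mul(-1, 10))) = Mul(Rational(1, 6), Add(1, -10)) = Mul(Rational(1, 6), -9) = Rational(-3, 2))
Mul(Add(Mul(7, 0), 1), Add(-418, Function('N')(-2))) = Mul(Add(Mul(7, 0), 1), Add(-418, Rational(-3, 2))) = Mul(Add(0, 1), Rational(-839, 2)) = Mul(1, Rational(-839, 2)) = Rational(-839, 2)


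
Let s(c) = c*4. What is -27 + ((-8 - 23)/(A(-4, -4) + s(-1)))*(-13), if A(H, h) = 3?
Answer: -430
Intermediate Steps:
s(c) = 4*c
-27 + ((-8 - 23)/(A(-4, -4) + s(-1)))*(-13) = -27 + ((-8 - 23)/(3 + 4*(-1)))*(-13) = -27 - 31/(3 - 4)*(-13) = -27 - 31/(-1)*(-13) = -27 - 31*(-1)*(-13) = -27 + 31*(-13) = -27 - 403 = -430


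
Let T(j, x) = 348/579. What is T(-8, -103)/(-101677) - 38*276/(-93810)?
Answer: 34300345768/306815939735 ≈ 0.11179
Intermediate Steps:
T(j, x) = 116/193 (T(j, x) = 348*(1/579) = 116/193)
T(-8, -103)/(-101677) - 38*276/(-93810) = (116/193)/(-101677) - 38*276/(-93810) = (116/193)*(-1/101677) - 10488*(-1/93810) = -116/19623661 + 1748/15635 = 34300345768/306815939735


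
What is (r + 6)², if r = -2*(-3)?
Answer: 144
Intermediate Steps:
r = 6
(r + 6)² = (6 + 6)² = 12² = 144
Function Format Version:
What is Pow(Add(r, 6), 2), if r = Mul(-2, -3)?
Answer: 144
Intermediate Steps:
r = 6
Pow(Add(r, 6), 2) = Pow(Add(6, 6), 2) = Pow(12, 2) = 144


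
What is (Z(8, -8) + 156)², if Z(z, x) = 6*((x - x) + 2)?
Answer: 28224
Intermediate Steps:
Z(z, x) = 12 (Z(z, x) = 6*(0 + 2) = 6*2 = 12)
(Z(8, -8) + 156)² = (12 + 156)² = 168² = 28224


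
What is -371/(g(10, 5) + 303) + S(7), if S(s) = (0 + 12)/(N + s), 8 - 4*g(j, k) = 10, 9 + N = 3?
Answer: 6518/605 ≈ 10.774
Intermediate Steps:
N = -6 (N = -9 + 3 = -6)
g(j, k) = -1/2 (g(j, k) = 2 - 1/4*10 = 2 - 5/2 = -1/2)
S(s) = 12/(-6 + s) (S(s) = (0 + 12)/(-6 + s) = 12/(-6 + s))
-371/(g(10, 5) + 303) + S(7) = -371/(-1/2 + 303) + 12/(-6 + 7) = -371/605/2 + 12/1 = -371*2/605 + 12*1 = -742/605 + 12 = 6518/605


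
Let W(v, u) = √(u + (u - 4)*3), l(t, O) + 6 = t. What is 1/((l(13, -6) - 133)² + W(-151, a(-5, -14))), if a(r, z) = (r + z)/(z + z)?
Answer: 111132/1764331697 - I*√455/1764331697 ≈ 6.2988e-5 - 1.209e-8*I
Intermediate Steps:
l(t, O) = -6 + t
a(r, z) = (r + z)/(2*z) (a(r, z) = (r + z)/((2*z)) = (r + z)*(1/(2*z)) = (r + z)/(2*z))
W(v, u) = √(-12 + 4*u) (W(v, u) = √(u + (-4 + u)*3) = √(u + (-12 + 3*u)) = √(-12 + 4*u))
1/((l(13, -6) - 133)² + W(-151, a(-5, -14))) = 1/(((-6 + 13) - 133)² + 2*√(-3 + (½)*(-5 - 14)/(-14))) = 1/((7 - 133)² + 2*√(-3 + (½)*(-1/14)*(-19))) = 1/((-126)² + 2*√(-3 + 19/28)) = 1/(15876 + 2*√(-65/28)) = 1/(15876 + 2*(I*√455/14)) = 1/(15876 + I*√455/7)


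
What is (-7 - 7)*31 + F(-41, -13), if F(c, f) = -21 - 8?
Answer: -463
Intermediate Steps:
F(c, f) = -29
(-7 - 7)*31 + F(-41, -13) = (-7 - 7)*31 - 29 = -14*31 - 29 = -434 - 29 = -463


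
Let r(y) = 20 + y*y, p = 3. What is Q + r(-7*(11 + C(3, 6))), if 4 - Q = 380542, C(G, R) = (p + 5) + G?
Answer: -356802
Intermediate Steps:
C(G, R) = 8 + G (C(G, R) = (3 + 5) + G = 8 + G)
r(y) = 20 + y²
Q = -380538 (Q = 4 - 1*380542 = 4 - 380542 = -380538)
Q + r(-7*(11 + C(3, 6))) = -380538 + (20 + (-7*(11 + (8 + 3)))²) = -380538 + (20 + (-7*(11 + 11))²) = -380538 + (20 + (-7*22)²) = -380538 + (20 + (-154)²) = -380538 + (20 + 23716) = -380538 + 23736 = -356802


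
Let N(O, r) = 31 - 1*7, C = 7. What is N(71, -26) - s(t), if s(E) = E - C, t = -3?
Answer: 34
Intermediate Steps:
N(O, r) = 24 (N(O, r) = 31 - 7 = 24)
s(E) = -7 + E (s(E) = E - 1*7 = E - 7 = -7 + E)
N(71, -26) - s(t) = 24 - (-7 - 3) = 24 - 1*(-10) = 24 + 10 = 34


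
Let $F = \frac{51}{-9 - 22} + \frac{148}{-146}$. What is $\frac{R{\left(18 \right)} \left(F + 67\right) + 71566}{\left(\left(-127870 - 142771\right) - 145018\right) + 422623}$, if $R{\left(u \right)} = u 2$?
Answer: $\frac{83597801}{7879766} \approx 10.609$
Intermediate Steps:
$F = - \frac{6017}{2263}$ ($F = \frac{51}{-31} + 148 \left(- \frac{1}{146}\right) = 51 \left(- \frac{1}{31}\right) - \frac{74}{73} = - \frac{51}{31} - \frac{74}{73} = - \frac{6017}{2263} \approx -2.6589$)
$R{\left(u \right)} = 2 u$
$\frac{R{\left(18 \right)} \left(F + 67\right) + 71566}{\left(\left(-127870 - 142771\right) - 145018\right) + 422623} = \frac{2 \cdot 18 \left(- \frac{6017}{2263} + 67\right) + 71566}{\left(\left(-127870 - 142771\right) - 145018\right) + 422623} = \frac{36 \cdot \frac{145604}{2263} + 71566}{\left(-270641 - 145018\right) + 422623} = \frac{\frac{5241744}{2263} + 71566}{-415659 + 422623} = \frac{167195602}{2263 \cdot 6964} = \frac{167195602}{2263} \cdot \frac{1}{6964} = \frac{83597801}{7879766}$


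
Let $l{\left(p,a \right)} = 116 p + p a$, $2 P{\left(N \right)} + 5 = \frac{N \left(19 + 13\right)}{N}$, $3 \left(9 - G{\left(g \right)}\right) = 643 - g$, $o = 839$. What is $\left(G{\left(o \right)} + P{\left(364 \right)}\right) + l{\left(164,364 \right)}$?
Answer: $\frac{472847}{6} \approx 78808.0$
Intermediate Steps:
$G{\left(g \right)} = - \frac{616}{3} + \frac{g}{3}$ ($G{\left(g \right)} = 9 - \frac{643 - g}{3} = 9 + \left(- \frac{643}{3} + \frac{g}{3}\right) = - \frac{616}{3} + \frac{g}{3}$)
$P{\left(N \right)} = \frac{27}{2}$ ($P{\left(N \right)} = - \frac{5}{2} + \frac{N \left(19 + 13\right) \frac{1}{N}}{2} = - \frac{5}{2} + \frac{N 32 \frac{1}{N}}{2} = - \frac{5}{2} + \frac{32 N \frac{1}{N}}{2} = - \frac{5}{2} + \frac{1}{2} \cdot 32 = - \frac{5}{2} + 16 = \frac{27}{2}$)
$l{\left(p,a \right)} = 116 p + a p$
$\left(G{\left(o \right)} + P{\left(364 \right)}\right) + l{\left(164,364 \right)} = \left(\left(- \frac{616}{3} + \frac{1}{3} \cdot 839\right) + \frac{27}{2}\right) + 164 \left(116 + 364\right) = \left(\left(- \frac{616}{3} + \frac{839}{3}\right) + \frac{27}{2}\right) + 164 \cdot 480 = \left(\frac{223}{3} + \frac{27}{2}\right) + 78720 = \frac{527}{6} + 78720 = \frac{472847}{6}$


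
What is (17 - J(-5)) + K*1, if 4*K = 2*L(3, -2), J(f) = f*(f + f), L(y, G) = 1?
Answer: -65/2 ≈ -32.500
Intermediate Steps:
J(f) = 2*f**2 (J(f) = f*(2*f) = 2*f**2)
K = 1/2 (K = (2*1)/4 = (1/4)*2 = 1/2 ≈ 0.50000)
(17 - J(-5)) + K*1 = (17 - 2*(-5)**2) + (1/2)*1 = (17 - 2*25) + 1/2 = (17 - 1*50) + 1/2 = (17 - 50) + 1/2 = -33 + 1/2 = -65/2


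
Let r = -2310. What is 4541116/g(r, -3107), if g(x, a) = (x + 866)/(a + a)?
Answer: 7054623706/361 ≈ 1.9542e+7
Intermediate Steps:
g(x, a) = (866 + x)/(2*a) (g(x, a) = (866 + x)/((2*a)) = (866 + x)*(1/(2*a)) = (866 + x)/(2*a))
4541116/g(r, -3107) = 4541116/(((½)*(866 - 2310)/(-3107))) = 4541116/(((½)*(-1/3107)*(-1444))) = 4541116/(722/3107) = 4541116*(3107/722) = 7054623706/361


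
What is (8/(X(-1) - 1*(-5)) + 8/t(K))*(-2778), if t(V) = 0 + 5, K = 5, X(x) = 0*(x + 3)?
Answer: -44448/5 ≈ -8889.6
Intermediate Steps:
X(x) = 0 (X(x) = 0*(3 + x) = 0)
t(V) = 5
(8/(X(-1) - 1*(-5)) + 8/t(K))*(-2778) = (8/(0 - 1*(-5)) + 8/5)*(-2778) = (8/(0 + 5) + 8*(⅕))*(-2778) = (8/5 + 8/5)*(-2778) = (16/5)*(-2778) = -44448/5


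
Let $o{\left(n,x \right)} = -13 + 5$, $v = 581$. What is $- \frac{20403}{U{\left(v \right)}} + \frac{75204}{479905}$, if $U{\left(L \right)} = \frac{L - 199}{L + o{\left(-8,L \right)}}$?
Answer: $- \frac{29374354737}{959810} \approx -30604.0$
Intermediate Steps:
$o{\left(n,x \right)} = -8$
$U{\left(L \right)} = \frac{-199 + L}{-8 + L}$ ($U{\left(L \right)} = \frac{L - 199}{L - 8} = \frac{-199 + L}{-8 + L}$)
$- \frac{20403}{U{\left(v \right)}} + \frac{75204}{479905} = - \frac{20403}{\frac{1}{-8 + 581} \left(-199 + 581\right)} + \frac{75204}{479905} = - \frac{20403}{\frac{1}{573} \cdot 382} + 75204 \cdot \frac{1}{479905} = - \frac{20403}{\frac{1}{573} \cdot 382} + \frac{75204}{479905} = - \frac{20403}{\frac{2}{3}} + \frac{75204}{479905} = \left(-20403\right) \frac{3}{2} + \frac{75204}{479905} = - \frac{61209}{2} + \frac{75204}{479905} = - \frac{29374354737}{959810}$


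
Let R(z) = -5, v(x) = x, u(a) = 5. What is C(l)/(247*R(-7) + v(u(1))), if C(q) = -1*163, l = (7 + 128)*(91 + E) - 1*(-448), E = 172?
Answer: 163/1230 ≈ 0.13252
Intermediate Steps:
l = 35953 (l = (7 + 128)*(91 + 172) - 1*(-448) = 135*263 + 448 = 35505 + 448 = 35953)
C(q) = -163
C(l)/(247*R(-7) + v(u(1))) = -163/(247*(-5) + 5) = -163/(-1235 + 5) = -163/(-1230) = -163*(-1/1230) = 163/1230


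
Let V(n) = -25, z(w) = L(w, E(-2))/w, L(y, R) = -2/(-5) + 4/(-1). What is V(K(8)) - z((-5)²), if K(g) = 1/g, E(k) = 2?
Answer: -3107/125 ≈ -24.856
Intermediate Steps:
L(y, R) = -18/5 (L(y, R) = -2*(-⅕) + 4*(-1) = ⅖ - 4 = -18/5)
z(w) = -18/(5*w)
V(K(8)) - z((-5)²) = -25 - (-18)/(5*((-5)²)) = -25 - (-18)/(5*25) = -25 - 1*(-18/125) = -25 + 18/125 = -3107/125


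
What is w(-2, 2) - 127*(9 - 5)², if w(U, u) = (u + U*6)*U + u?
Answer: -2010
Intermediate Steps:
w(U, u) = u + U*(u + 6*U) (w(U, u) = (u + 6*U)*U + u = U*(u + 6*U) + u = u + U*(u + 6*U))
w(-2, 2) - 127*(9 - 5)² = (2 + 6*(-2)² - 2*2) - 127*(9 - 5)² = (2 + 6*4 - 4) - 127*4² = (2 + 24 - 4) - 127*16 = 22 - 2032 = -2010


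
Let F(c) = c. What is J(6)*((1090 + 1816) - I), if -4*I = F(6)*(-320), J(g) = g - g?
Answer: 0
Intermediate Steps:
J(g) = 0
I = 480 (I = -3*(-320)/2 = -¼*(-1920) = 480)
J(6)*((1090 + 1816) - I) = 0*((1090 + 1816) - 1*480) = 0*(2906 - 480) = 0*2426 = 0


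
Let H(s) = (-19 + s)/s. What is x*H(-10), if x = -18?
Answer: -261/5 ≈ -52.200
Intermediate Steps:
H(s) = (-19 + s)/s
x*H(-10) = -18*(-19 - 10)/(-10) = -(-9)*(-29)/5 = -18*29/10 = -261/5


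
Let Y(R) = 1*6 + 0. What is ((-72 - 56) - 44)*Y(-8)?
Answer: -1032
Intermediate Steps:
Y(R) = 6 (Y(R) = 6 + 0 = 6)
((-72 - 56) - 44)*Y(-8) = ((-72 - 56) - 44)*6 = (-128 - 44)*6 = -172*6 = -1032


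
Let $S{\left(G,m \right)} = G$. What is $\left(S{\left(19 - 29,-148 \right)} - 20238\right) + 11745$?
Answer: $-8503$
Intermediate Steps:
$\left(S{\left(19 - 29,-148 \right)} - 20238\right) + 11745 = \left(\left(19 - 29\right) - 20238\right) + 11745 = \left(-10 - 20238\right) + 11745 = -20248 + 11745 = -8503$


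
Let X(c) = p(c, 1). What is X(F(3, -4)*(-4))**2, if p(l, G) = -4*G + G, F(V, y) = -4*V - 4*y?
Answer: 9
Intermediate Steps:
p(l, G) = -3*G
X(c) = -3 (X(c) = -3*1 = -3)
X(F(3, -4)*(-4))**2 = (-3)**2 = 9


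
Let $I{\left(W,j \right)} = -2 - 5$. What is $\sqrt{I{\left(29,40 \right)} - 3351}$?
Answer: $i \sqrt{3358} \approx 57.948 i$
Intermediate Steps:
$I{\left(W,j \right)} = -7$ ($I{\left(W,j \right)} = -2 - 5 = -7$)
$\sqrt{I{\left(29,40 \right)} - 3351} = \sqrt{-7 - 3351} = \sqrt{-3358} = i \sqrt{3358}$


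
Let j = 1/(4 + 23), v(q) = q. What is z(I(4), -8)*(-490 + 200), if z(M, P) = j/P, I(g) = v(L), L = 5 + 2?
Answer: 145/108 ≈ 1.3426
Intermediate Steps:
L = 7
j = 1/27 ≈ 0.037037
I(g) = 7
z(M, P) = 1/(27*P)
z(I(4), -8)*(-490 + 200) = ((1/27)/(-8))*(-490 + 200) = ((1/27)*(-⅛))*(-290) = -1/216*(-290) = 145/108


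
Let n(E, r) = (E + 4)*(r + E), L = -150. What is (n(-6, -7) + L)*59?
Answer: -7316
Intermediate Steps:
n(E, r) = (4 + E)*(E + r)
(n(-6, -7) + L)*59 = (((-6)² + 4*(-6) + 4*(-7) - 6*(-7)) - 150)*59 = ((36 - 24 - 28 + 42) - 150)*59 = (26 - 150)*59 = -124*59 = -7316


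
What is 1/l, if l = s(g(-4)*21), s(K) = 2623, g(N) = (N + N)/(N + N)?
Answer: 1/2623 ≈ 0.00038124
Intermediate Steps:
g(N) = 1 (g(N) = (2*N)/((2*N)) = (2*N)*(1/(2*N)) = 1)
l = 2623
1/l = 1/2623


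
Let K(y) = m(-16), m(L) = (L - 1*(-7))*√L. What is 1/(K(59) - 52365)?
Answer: -17455/914031507 + 4*I/304677169 ≈ -1.9097e-5 + 1.3129e-8*I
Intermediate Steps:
m(L) = √L*(7 + L) (m(L) = (L + 7)*√L = (7 + L)*√L = √L*(7 + L))
K(y) = -36*I (K(y) = √(-16)*(7 - 16) = (4*I)*(-9) = -36*I)
1/(K(59) - 52365) = 1/(-36*I - 52365) = 1/(-52365 - 36*I) = (-52365 + 36*I)/2742094521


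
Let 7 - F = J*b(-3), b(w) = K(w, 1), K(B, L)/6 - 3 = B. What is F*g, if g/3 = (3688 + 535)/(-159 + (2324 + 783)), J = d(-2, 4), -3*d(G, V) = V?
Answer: 88683/2948 ≈ 30.082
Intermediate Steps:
d(G, V) = -V/3
J = -4/3 (J = -1/3*4 = -4/3 ≈ -1.3333)
K(B, L) = 18 + 6*B
b(w) = 18 + 6*w
F = 7 (F = 7 - (-4)*(18 + 6*(-3))/3 = 7 - (-4)*(18 - 18)/3 = 7 - (-4)*0/3 = 7 - 1*0 = 7 + 0 = 7)
g = 12669/2948 (g = 3*((3688 + 535)/(-159 + (2324 + 783))) = 3*(4223/(-159 + 3107)) = 3*(4223/2948) = 12669/2948 ≈ 4.2975)
F*g = 7*(12669/2948) = 88683/2948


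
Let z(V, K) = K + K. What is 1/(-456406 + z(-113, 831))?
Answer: -1/454744 ≈ -2.1990e-6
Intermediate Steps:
z(V, K) = 2*K
1/(-456406 + z(-113, 831)) = 1/(-456406 + 2*831) = 1/(-456406 + 1662) = 1/(-454744) = -1/454744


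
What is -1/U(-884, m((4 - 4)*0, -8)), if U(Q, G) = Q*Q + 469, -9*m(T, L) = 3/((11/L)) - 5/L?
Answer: -1/781925 ≈ -1.2789e-6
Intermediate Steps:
m(T, L) = -L/33 + 5/(9*L) (m(T, L) = -(3/((11/L)) - 5/L)/9 = -(3*(L/11) - 5/L)/9 = -(3*L/11 - 5/L)/9 = -(-5/L + 3*L/11)/9 = -L/33 + 5/(9*L))
U(Q, G) = 469 + Q² (U(Q, G) = Q² + 469 = 469 + Q²)
-1/U(-884, m((4 - 4)*0, -8)) = -1/(469 + (-884)²) = -1/(469 + 781456) = -1/781925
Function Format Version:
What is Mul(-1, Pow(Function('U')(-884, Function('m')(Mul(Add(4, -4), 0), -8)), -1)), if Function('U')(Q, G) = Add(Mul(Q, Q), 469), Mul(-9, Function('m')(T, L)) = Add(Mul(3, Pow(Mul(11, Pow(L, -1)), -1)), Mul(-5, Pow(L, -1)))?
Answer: Rational(-1, 781925) ≈ -1.2789e-6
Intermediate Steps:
Function('m')(T, L) = Add(Mul(Rational(-1, 33), L), Mul(Rational(5, 9), Pow(L, -1))) (Function('m')(T, L) = Mul(Rational(-1, 9), Add(Mul(3, Pow(Mul(11, Pow(L, -1)), -1)), Mul(-5, Pow(L, -1)))) = Mul(Rational(-1, 9), Add(Mul(3, Mul(Rational(1, 11), L)), Mul(-5, Pow(L, -1)))) = Mul(Rational(-1, 9), Add(Mul(Rational(3, 11), L), Mul(-5, Pow(L, -1)))) = Mul(Rational(-1, 9), Add(Mul(-5, Pow(L, -1)), Mul(Rational(3, 11), L))) = Add(Mul(Rational(-1, 33), L), Mul(Rational(5, 9), Pow(L, -1))))
Function('U')(Q, G) = Add(469, Pow(Q, 2)) (Function('U')(Q, G) = Add(Pow(Q, 2), 469) = Add(469, Pow(Q, 2)))
Mul(-1, Pow(Function('U')(-884, Function('m')(Mul(Add(4, -4), 0), -8)), -1)) = Mul(-1, Pow(Add(469, Pow(-884, 2)), -1)) = Mul(-1, Pow(Add(469, 781456), -1)) = Mul(-1, Pow(781925, -1)) = Mul(-1, Rational(1, 781925)) = Rational(-1, 781925)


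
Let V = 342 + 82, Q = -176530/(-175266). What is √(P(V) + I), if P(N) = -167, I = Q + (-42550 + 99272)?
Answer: 2*√12064563102865/29211 ≈ 237.81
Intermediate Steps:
Q = 88265/87633 (Q = -176530*(-1/175266) = 88265/87633 ≈ 1.0072)
V = 424
I = 4970807291/87633 (I = 88265/87633 + (-42550 + 99272) = 88265/87633 + 56722 = 4970807291/87633 ≈ 56723.)
√(P(V) + I) = √(-167 + 4970807291/87633) = √(4956172580/87633) = 2*√12064563102865/29211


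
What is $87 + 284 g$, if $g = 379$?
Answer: $107723$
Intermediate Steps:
$87 + 284 g = 87 + 284 \cdot 379 = 87 + 107636 = 107723$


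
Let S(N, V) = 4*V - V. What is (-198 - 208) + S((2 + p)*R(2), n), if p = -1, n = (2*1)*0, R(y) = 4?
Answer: -406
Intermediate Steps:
n = 0 (n = 2*0 = 0)
S(N, V) = 3*V
(-198 - 208) + S((2 + p)*R(2), n) = (-198 - 208) + 3*0 = -406 + 0 = -406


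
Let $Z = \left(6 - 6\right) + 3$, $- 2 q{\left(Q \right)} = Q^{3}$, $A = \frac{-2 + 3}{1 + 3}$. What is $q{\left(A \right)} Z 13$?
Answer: $- \frac{39}{128} \approx -0.30469$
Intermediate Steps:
$A = \frac{1}{4}$ ($A = 1 \cdot \frac{1}{4} = \frac{1}{4} \approx 0.25$)
$q{\left(Q \right)} = - \frac{Q^{3}}{2}$
$Z = 3$ ($Z = 0 + 3 = 3$)
$q{\left(A \right)} Z 13 = - \frac{1}{2 \cdot 64} \cdot 3 \cdot 13 = \left(- \frac{1}{2}\right) \frac{1}{64} \cdot 3 \cdot 13 = \left(- \frac{1}{128}\right) 3 \cdot 13 = \left(- \frac{3}{128}\right) 13 = - \frac{39}{128}$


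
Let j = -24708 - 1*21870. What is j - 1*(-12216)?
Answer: -34362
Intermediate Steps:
j = -46578 (j = -24708 - 21870 = -46578)
j - 1*(-12216) = -46578 - 1*(-12216) = -46578 + 12216 = -34362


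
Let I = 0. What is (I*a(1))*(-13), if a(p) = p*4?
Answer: 0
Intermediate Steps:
a(p) = 4*p
(I*a(1))*(-13) = (0*(4*1))*(-13) = (0*4)*(-13) = 0*(-13) = 0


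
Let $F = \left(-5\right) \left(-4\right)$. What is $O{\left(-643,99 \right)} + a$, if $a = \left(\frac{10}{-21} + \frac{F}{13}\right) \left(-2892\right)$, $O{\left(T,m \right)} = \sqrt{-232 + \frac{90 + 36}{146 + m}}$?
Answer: $- \frac{279560}{91} + \frac{i \sqrt{283570}}{35} \approx -3072.1 + 15.215 i$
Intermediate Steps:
$O{\left(T,m \right)} = \sqrt{-232 + \frac{126}{146 + m}}$
$F = 20$
$a = - \frac{279560}{91}$ ($a = \left(\frac{10}{-21} + \frac{20}{13}\right) \left(-2892\right) = \left(10 \left(- \frac{1}{21}\right) + 20 \cdot \frac{1}{13}\right) \left(-2892\right) = \left(- \frac{10}{21} + \frac{20}{13}\right) \left(-2892\right) = \frac{290}{273} \left(-2892\right) = - \frac{279560}{91} \approx -3072.1$)
$O{\left(-643,99 \right)} + a = \sqrt{-232 + \frac{126}{146 + 99}} - \frac{279560}{91} = \sqrt{-232 + \frac{126}{245}} - \frac{279560}{91} = \sqrt{-232 + 126 \cdot \frac{1}{245}} - \frac{279560}{91} = \sqrt{-232 + \frac{18}{35}} - \frac{279560}{91} = \sqrt{- \frac{8102}{35}} - \frac{279560}{91} = \frac{i \sqrt{283570}}{35} - \frac{279560}{91} = - \frac{279560}{91} + \frac{i \sqrt{283570}}{35}$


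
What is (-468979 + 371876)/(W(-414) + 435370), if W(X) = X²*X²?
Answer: -97103/29377024186 ≈ -3.3054e-6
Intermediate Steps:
W(X) = X⁴
(-468979 + 371876)/(W(-414) + 435370) = (-468979 + 371876)/((-414)⁴ + 435370) = -97103/(29376588816 + 435370) = -97103/29377024186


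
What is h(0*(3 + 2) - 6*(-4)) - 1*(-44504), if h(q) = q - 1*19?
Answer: 44509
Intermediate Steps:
h(q) = -19 + q (h(q) = q - 19 = -19 + q)
h(0*(3 + 2) - 6*(-4)) - 1*(-44504) = (-19 + (0*(3 + 2) - 6*(-4))) - 1*(-44504) = (-19 + (0*5 + 24)) + 44504 = (-19 + (0 + 24)) + 44504 = (-19 + 24) + 44504 = 5 + 44504 = 44509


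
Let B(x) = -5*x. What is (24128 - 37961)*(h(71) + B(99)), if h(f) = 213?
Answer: 3900906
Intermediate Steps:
(24128 - 37961)*(h(71) + B(99)) = (24128 - 37961)*(213 - 5*99) = -13833*(213 - 495) = -13833*(-282) = 3900906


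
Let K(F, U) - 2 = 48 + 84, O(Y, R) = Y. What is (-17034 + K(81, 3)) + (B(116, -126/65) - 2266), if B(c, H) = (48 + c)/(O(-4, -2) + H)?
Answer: -3704368/193 ≈ -19194.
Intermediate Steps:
K(F, U) = 134 (K(F, U) = 2 + (48 + 84) = 2 + 132 = 134)
B(c, H) = (48 + c)/(-4 + H)
(-17034 + K(81, 3)) + (B(116, -126/65) - 2266) = (-17034 + 134) + ((48 + 116)/(-4 - 126/65) - 2266) = -16900 + (164/(-4 - 126*1/65) - 2266) = -16900 + (164/(-4 - 126/65) - 2266) = -16900 + (164/(-386/65) - 2266) = -16900 + (-65/386*164 - 2266) = -16900 + (-5330/193 - 2266) = -16900 - 442668/193 = -3704368/193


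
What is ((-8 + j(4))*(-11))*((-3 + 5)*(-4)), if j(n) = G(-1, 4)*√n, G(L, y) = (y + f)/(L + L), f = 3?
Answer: -1320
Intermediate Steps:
G(L, y) = (3 + y)/(2*L) (G(L, y) = (y + 3)/(L + L) = (3 + y)/((2*L)) = (3 + y)*(1/(2*L)) = (3 + y)/(2*L))
j(n) = -7*√n/2 (j(n) = ((½)*(3 + 4)/(-1))*√n = ((½)*(-1)*7)*√n = -7*√n/2)
((-8 + j(4))*(-11))*((-3 + 5)*(-4)) = ((-8 - 7*√4/2)*(-11))*((-3 + 5)*(-4)) = ((-8 - 7/2*2)*(-11))*(2*(-4)) = ((-8 - 7)*(-11))*(-8) = -15*(-11)*(-8) = 165*(-8) = -1320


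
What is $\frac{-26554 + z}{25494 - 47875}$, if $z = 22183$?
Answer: $\frac{4371}{22381} \approx 0.1953$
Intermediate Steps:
$\frac{-26554 + z}{25494 - 47875} = \frac{-26554 + 22183}{25494 - 47875} = - \frac{4371}{-22381} = \left(-4371\right) \left(- \frac{1}{22381}\right) = \frac{4371}{22381}$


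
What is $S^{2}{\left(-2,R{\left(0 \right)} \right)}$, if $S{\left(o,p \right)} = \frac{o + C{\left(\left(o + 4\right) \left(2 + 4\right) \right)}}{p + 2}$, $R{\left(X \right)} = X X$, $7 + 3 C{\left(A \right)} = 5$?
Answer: $\frac{16}{9} \approx 1.7778$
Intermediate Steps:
$C{\left(A \right)} = - \frac{2}{3}$ ($C{\left(A \right)} = - \frac{7}{3} + \frac{1}{3} \cdot 5 = - \frac{7}{3} + \frac{5}{3} = - \frac{2}{3}$)
$R{\left(X \right)} = X^{2}$
$S{\left(o,p \right)} = \frac{- \frac{2}{3} + o}{2 + p}$ ($S{\left(o,p \right)} = \frac{o - \frac{2}{3}}{p + 2} = \frac{- \frac{2}{3} + o}{2 + p}$)
$S^{2}{\left(-2,R{\left(0 \right)} \right)} = \left(\frac{- \frac{2}{3} - 2}{2 + 0^{2}}\right)^{2} = \left(\frac{1}{2 + 0} \left(- \frac{8}{3}\right)\right)^{2} = \left(\frac{1}{2} \left(- \frac{8}{3}\right)\right)^{2} = \left(- \frac{4}{3}\right)^{2} = \frac{16}{9}$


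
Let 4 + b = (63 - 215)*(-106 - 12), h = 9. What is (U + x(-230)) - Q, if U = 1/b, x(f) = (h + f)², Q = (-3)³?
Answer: 876300977/17932 ≈ 48868.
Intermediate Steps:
Q = -27
b = 17932 (b = -4 + (63 - 215)*(-106 - 12) = -4 - 152*(-118) = -4 + 17936 = 17932)
x(f) = (9 + f)²
U = 1/17932 ≈ 5.5766e-5
(U + x(-230)) - Q = (1/17932 + (9 - 230)²) - 1*(-27) = (1/17932 + (-221)²) + 27 = (1/17932 + 48841) + 27 = 875816813/17932 + 27 = 876300977/17932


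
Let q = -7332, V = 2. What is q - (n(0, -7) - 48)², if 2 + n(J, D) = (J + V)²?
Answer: -9448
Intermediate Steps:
n(J, D) = -2 + (2 + J)² (n(J, D) = -2 + (J + 2)² = -2 + (2 + J)²)
q - (n(0, -7) - 48)² = -7332 - ((-2 + (2 + 0)²) - 48)² = -7332 - ((-2 + 2²) - 48)² = -7332 - ((-2 + 4) - 48)² = -7332 - (2 - 48)² = -7332 - 1*(-46)² = -7332 - 1*2116 = -7332 - 2116 = -9448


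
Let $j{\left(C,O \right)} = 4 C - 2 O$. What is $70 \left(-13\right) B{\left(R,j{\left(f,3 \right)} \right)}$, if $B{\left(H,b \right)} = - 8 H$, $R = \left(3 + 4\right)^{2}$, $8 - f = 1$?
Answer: $356720$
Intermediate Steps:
$f = 7$ ($f = 8 - 1 = 7$)
$R = 49$ ($R = 7^{2} = 49$)
$j{\left(C,O \right)} = - 2 O + 4 C$
$70 \left(-13\right) B{\left(R,j{\left(f,3 \right)} \right)} = 70 \left(-13\right) \left(\left(-8\right) 49\right) = \left(-910\right) \left(-392\right) = 356720$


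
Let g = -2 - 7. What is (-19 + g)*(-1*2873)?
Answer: 80444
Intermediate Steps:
g = -9
(-19 + g)*(-1*2873) = (-19 - 9)*(-1*2873) = -28*(-2873) = 80444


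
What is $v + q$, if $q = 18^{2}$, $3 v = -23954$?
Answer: $- \frac{22982}{3} \approx -7660.7$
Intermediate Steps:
$v = - \frac{23954}{3}$ ($v = \frac{1}{3} \left(-23954\right) = - \frac{23954}{3} \approx -7984.7$)
$q = 324$
$v + q = - \frac{23954}{3} + 324 = - \frac{22982}{3}$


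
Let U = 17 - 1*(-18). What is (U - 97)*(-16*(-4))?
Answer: -3968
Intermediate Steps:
U = 35 (U = 17 + 18 = 35)
(U - 97)*(-16*(-4)) = (35 - 97)*(-16*(-4)) = -62*64 = -3968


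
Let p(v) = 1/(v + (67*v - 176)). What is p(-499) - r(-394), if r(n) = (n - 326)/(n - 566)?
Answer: -12791/17054 ≈ -0.75003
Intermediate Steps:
p(v) = 1/(-176 + 68*v) (p(v) = 1/(v + (-176 + 67*v)) = 1/(-176 + 68*v))
r(n) = (-326 + n)/(-566 + n)
p(-499) - r(-394) = 1/(4*(-44 + 17*(-499))) - (-326 - 394)/(-566 - 394) = 1/(4*(-44 - 8483)) - (-720)/(-960) = (¼)/(-8527) - (-1)*(-720)/960 = (¼)*(-1/8527) - 1*¾ = -1/34108 - ¾ = -12791/17054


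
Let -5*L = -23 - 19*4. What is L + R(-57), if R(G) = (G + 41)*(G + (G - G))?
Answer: 4659/5 ≈ 931.80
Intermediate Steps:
L = 99/5 (L = -(-23 - 19*4)/5 = -(-23 - 76)/5 = -1/5*(-99) = 99/5 ≈ 19.800)
R(G) = G*(41 + G) (R(G) = (41 + G)*(G + 0) = (41 + G)*G = G*(41 + G))
L + R(-57) = 99/5 - 57*(41 - 57) = 99/5 - 57*(-16) = 99/5 + 912 = 4659/5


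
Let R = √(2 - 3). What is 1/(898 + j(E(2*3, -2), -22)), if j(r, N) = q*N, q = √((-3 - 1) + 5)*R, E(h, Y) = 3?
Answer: 449/403444 + 11*I/403444 ≈ 0.0011129 + 2.7265e-5*I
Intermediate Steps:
R = I (R = √(-1) = I ≈ 1.0*I)
q = I (q = √((-3 - 1) + 5)*I = √(-4 + 5)*I = √1*I = 1*I = I ≈ 1.0*I)
j(r, N) = I*N
1/(898 + j(E(2*3, -2), -22)) = 1/(898 + I*(-22)) = 1/(898 - 22*I) = (898 + 22*I)/806888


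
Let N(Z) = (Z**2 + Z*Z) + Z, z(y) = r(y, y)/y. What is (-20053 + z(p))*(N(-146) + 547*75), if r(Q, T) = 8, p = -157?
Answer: -262920103119/157 ≈ -1.6746e+9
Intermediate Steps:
z(y) = 8/y
N(Z) = Z + 2*Z**2 (N(Z) = (Z**2 + Z**2) + Z = 2*Z**2 + Z = Z + 2*Z**2)
(-20053 + z(p))*(N(-146) + 547*75) = (-20053 + 8/(-157))*(-146*(1 + 2*(-146)) + 547*75) = (-20053 + 8*(-1/157))*(-146*(1 - 292) + 41025) = (-20053 - 8/157)*(-146*(-291) + 41025) = -3148329*(42486 + 41025)/157 = -3148329/157*83511 = -262920103119/157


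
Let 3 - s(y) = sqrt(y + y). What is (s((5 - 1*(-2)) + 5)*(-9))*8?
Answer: -216 + 144*sqrt(6) ≈ 136.73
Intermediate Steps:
s(y) = 3 - sqrt(2)*sqrt(y) (s(y) = 3 - sqrt(y + y) = 3 - sqrt(2*y) = 3 - sqrt(2)*sqrt(y))
(s((5 - 1*(-2)) + 5)*(-9))*8 = ((3 - sqrt(2)*sqrt((5 - 1*(-2)) + 5))*(-9))*8 = ((3 - sqrt(2)*sqrt((5 + 2) + 5))*(-9))*8 = ((3 - sqrt(2)*sqrt(7 + 5))*(-9))*8 = ((3 - sqrt(2)*sqrt(12))*(-9))*8 = ((3 - sqrt(2)*2*sqrt(3))*(-9))*8 = ((3 - 2*sqrt(6))*(-9))*8 = (-27 + 18*sqrt(6))*8 = -216 + 144*sqrt(6)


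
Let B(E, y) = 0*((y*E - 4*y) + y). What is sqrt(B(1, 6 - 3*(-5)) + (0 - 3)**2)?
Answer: 3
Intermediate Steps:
B(E, y) = 0 (B(E, y) = 0*((E*y - 4*y) + y) = 0*((-4*y + E*y) + y) = 0*(-3*y + E*y) = 0)
sqrt(B(1, 6 - 3*(-5)) + (0 - 3)**2) = sqrt(0 + (0 - 3)**2) = sqrt(0 + (-3)**2) = sqrt(0 + 9) = sqrt(9) = 3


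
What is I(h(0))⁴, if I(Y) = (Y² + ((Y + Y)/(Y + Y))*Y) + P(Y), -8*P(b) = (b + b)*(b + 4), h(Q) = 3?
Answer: 531441/256 ≈ 2075.9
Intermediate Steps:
P(b) = -b*(4 + b)/4 (P(b) = -(b + b)*(b + 4)/8 = -2*b*(4 + b)/8 = -b*(4 + b)/4)
I(Y) = Y + Y² - Y*(4 + Y)/4 (I(Y) = (Y² + ((Y + Y)/(Y + Y))*Y) - Y*(4 + Y)/4 = (Y² + ((2*Y)/((2*Y)))*Y) - Y*(4 + Y)/4 = (Y² + ((2*Y)*(1/(2*Y)))*Y) - Y*(4 + Y)/4 = (Y² + 1*Y) - Y*(4 + Y)/4 = (Y² + Y) - Y*(4 + Y)/4 = (Y + Y²) - Y*(4 + Y)/4 = Y + Y² - Y*(4 + Y)/4)
I(h(0))⁴ = ((¾)*3²)⁴ = ((¾)*9)⁴ = (27/4)⁴ = 531441/256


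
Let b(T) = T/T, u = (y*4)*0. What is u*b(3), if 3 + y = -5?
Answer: 0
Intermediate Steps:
y = -8 (y = -3 - 5 = -8)
u = 0 (u = -8*4*0 = -32*0 = 0)
b(T) = 1
u*b(3) = 0*1 = 0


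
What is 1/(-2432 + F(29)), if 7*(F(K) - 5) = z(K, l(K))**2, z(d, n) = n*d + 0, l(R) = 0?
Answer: -1/2427 ≈ -0.00041203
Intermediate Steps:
z(d, n) = d*n (z(d, n) = d*n + 0 = d*n)
F(K) = 5 (F(K) = 5 + (K*0)**2/7 = 5 + (1/7)*0**2 = 5 + (1/7)*0 = 5 + 0 = 5)
1/(-2432 + F(29)) = 1/(-2432 + 5) = 1/(-2427) = -1/2427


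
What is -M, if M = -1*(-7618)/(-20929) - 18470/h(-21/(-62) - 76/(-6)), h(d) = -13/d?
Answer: -467533452823/25303161 ≈ -18477.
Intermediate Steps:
M = 467533452823/25303161 (M = -1*(-7618)/(-20929) - 18470/((-13/(-21/(-62) - 76/(-6)))) = 7618*(-1/20929) - 18470/((-13/(-21*(-1/62) - 76*(-1/6)))) = -7618/20929 - 18470/((-13/(21/62 + 38/3))) = -7618/20929 - 18470/((-13/2419/186)) = -7618/20929 - 18470/((-13*186/2419)) = -7618/20929 - 18470/(-2418/2419) = -7618/20929 - 18470*(-2419/2418) = -7618/20929 + 22339465/1209 = 467533452823/25303161 ≈ 18477.)
-M = -1*467533452823/25303161 = -467533452823/25303161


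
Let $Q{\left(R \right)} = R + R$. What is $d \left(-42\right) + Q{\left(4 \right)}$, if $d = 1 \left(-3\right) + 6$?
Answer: $-118$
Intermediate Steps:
$Q{\left(R \right)} = 2 R$
$d = 3$ ($d = -3 + 6 = 3$)
$d \left(-42\right) + Q{\left(4 \right)} = 3 \left(-42\right) + 2 \cdot 4 = -126 + 8 = -118$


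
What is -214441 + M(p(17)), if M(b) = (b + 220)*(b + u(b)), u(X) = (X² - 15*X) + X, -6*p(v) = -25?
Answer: -48101381/216 ≈ -2.2269e+5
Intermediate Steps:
p(v) = 25/6 (p(v) = -⅙*(-25) = 25/6)
u(X) = X² - 14*X
M(b) = (220 + b)*(b + b*(-14 + b)) (M(b) = (b + 220)*(b + b*(-14 + b)) = (220 + b)*(b + b*(-14 + b)))
-214441 + M(p(17)) = -214441 + 25*(-2860 + (25/6)² + 207*(25/6))/6 = -214441 + 25*(-2860 + 625/36 + 1725/2)/6 = -214441 + (25/6)*(-71285/36) = -214441 - 1782125/216 = -48101381/216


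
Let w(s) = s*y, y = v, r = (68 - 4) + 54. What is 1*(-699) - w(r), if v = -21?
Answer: 1779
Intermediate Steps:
r = 118 (r = 64 + 54 = 118)
y = -21
w(s) = -21*s (w(s) = s*(-21) = -21*s)
1*(-699) - w(r) = 1*(-699) - (-21)*118 = -699 - 1*(-2478) = -699 + 2478 = 1779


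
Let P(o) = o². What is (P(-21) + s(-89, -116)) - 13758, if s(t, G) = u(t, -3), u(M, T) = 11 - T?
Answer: -13303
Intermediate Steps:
s(t, G) = 14 (s(t, G) = 11 - 1*(-3) = 11 + 3 = 14)
(P(-21) + s(-89, -116)) - 13758 = ((-21)² + 14) - 13758 = (441 + 14) - 13758 = 455 - 13758 = -13303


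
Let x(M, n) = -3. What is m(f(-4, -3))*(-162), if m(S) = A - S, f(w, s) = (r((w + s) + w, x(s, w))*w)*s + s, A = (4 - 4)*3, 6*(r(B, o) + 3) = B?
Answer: -9882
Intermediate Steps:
r(B, o) = -3 + B/6
A = 0 (A = 0*3 = 0)
f(w, s) = s + s*w*(-3 + w/3 + s/6) (f(w, s) = ((-3 + ((w + s) + w)/6)*w)*s + s = ((-3 + ((s + w) + w)/6)*w)*s + s = ((-3 + (s + 2*w)/6)*w)*s + s = ((-3 + (w/3 + s/6))*w)*s + s = ((-3 + w/3 + s/6)*w)*s + s = (w*(-3 + w/3 + s/6))*s + s = s*w*(-3 + w/3 + s/6) + s = s + s*w*(-3 + w/3 + s/6))
m(S) = -S (m(S) = 0 - S = -S)
m(f(-4, -3))*(-162) = -(-3)*(6 - 4*(-18 - 3 + 2*(-4)))/6*(-162) = -(-3)*(6 - 4*(-18 - 3 - 8))/6*(-162) = -(-3)*(6 - 4*(-29))/6*(-162) = -(-3)*(6 + 116)/6*(-162) = -(-3)*122/6*(-162) = -1*(-61)*(-162) = 61*(-162) = -9882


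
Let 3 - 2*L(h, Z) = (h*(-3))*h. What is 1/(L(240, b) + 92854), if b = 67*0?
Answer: 2/358511 ≈ 5.5786e-6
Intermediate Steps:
b = 0
L(h, Z) = 3/2 + 3*h**2/2 (L(h, Z) = 3/2 - h*(-3)*h/2 = 3/2 - (-3*h)*h/2 = 3/2 - (-3)*h**2/2 = 3/2 + 3*h**2/2)
1/(L(240, b) + 92854) = 1/((3/2 + (3/2)*240**2) + 92854) = 1/((3/2 + (3/2)*57600) + 92854) = 1/((3/2 + 86400) + 92854) = 1/(172803/2 + 92854) = 1/(358511/2) = 2/358511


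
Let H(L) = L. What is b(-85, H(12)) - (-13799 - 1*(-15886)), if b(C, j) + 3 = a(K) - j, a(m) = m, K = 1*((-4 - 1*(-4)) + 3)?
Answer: -2099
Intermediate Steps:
K = 3 (K = 1*((-4 + 4) + 3) = 1*(0 + 3) = 1*3 = 3)
b(C, j) = -j (b(C, j) = -3 + (3 - j) = -j)
b(-85, H(12)) - (-13799 - 1*(-15886)) = -1*12 - (-13799 - 1*(-15886)) = -12 - (-13799 + 15886) = -12 - 1*2087 = -12 - 2087 = -2099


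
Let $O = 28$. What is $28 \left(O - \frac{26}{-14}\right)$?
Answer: $836$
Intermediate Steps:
$28 \left(O - \frac{26}{-14}\right) = 28 \left(28 - \frac{26}{-14}\right) = 28 \left(28 - - \frac{13}{7}\right) = 28 \left(28 + \frac{13}{7}\right) = 28 \cdot \frac{209}{7} = 836$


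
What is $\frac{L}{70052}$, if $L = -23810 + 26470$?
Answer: $\frac{665}{17513} \approx 0.037972$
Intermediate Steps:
$L = 2660$
$\frac{L}{70052} = \frac{2660}{70052} = 2660 \cdot \frac{1}{70052} = \frac{665}{17513}$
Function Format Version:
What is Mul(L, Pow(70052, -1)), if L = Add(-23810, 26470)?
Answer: Rational(665, 17513) ≈ 0.037972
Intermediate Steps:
L = 2660
Mul(L, Pow(70052, -1)) = Mul(2660, Pow(70052, -1)) = Mul(2660, Rational(1, 70052)) = Rational(665, 17513)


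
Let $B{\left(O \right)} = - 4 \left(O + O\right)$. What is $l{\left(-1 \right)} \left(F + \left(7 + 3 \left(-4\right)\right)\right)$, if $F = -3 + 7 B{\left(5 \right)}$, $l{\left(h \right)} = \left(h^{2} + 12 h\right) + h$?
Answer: $3456$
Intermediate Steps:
$B{\left(O \right)} = - 8 O$ ($B{\left(O \right)} = - 4 \cdot 2 O = - 8 O$)
$l{\left(h \right)} = h^{2} + 13 h$
$F = -283$ ($F = -3 + 7 \left(\left(-8\right) 5\right) = -3 + 7 \left(-40\right) = -3 - 280 = -283$)
$l{\left(-1 \right)} \left(F + \left(7 + 3 \left(-4\right)\right)\right) = - (13 - 1) \left(-283 + \left(7 + 3 \left(-4\right)\right)\right) = \left(-1\right) 12 \left(-283 + \left(7 - 12\right)\right) = - 12 \left(-283 - 5\right) = \left(-12\right) \left(-288\right) = 3456$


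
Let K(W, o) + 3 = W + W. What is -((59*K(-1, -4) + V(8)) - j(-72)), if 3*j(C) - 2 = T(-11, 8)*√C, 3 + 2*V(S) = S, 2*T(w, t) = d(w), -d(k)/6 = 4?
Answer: 1759/6 - 24*I*√2 ≈ 293.17 - 33.941*I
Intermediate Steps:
d(k) = -24 (d(k) = -6*4 = -24)
T(w, t) = -12 (T(w, t) = (½)*(-24) = -12)
V(S) = -3/2 + S/2
j(C) = ⅔ - 4*√C (j(C) = ⅔ + (-12*√C)/3 = ⅔ - 4*√C)
K(W, o) = -3 + 2*W (K(W, o) = -3 + (W + W) = -3 + 2*W)
-((59*K(-1, -4) + V(8)) - j(-72)) = -((59*(-3 + 2*(-1)) + (-3/2 + (½)*8)) - (⅔ - 24*I*√2)) = -((59*(-3 - 2) + (-3/2 + 4)) - (⅔ - 24*I*√2)) = -((59*(-5) + 5/2) - (⅔ - 24*I*√2)) = -((-295 + 5/2) + (-⅔ + 24*I*√2)) = -(-585/2 + (-⅔ + 24*I*√2)) = -(-1759/6 + 24*I*√2) = 1759/6 - 24*I*√2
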